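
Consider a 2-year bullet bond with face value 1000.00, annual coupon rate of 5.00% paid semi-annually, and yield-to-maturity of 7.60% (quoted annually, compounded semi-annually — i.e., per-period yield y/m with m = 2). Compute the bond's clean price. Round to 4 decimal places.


Answer: Price = 952.5881

Derivation:
Coupon per period c = face * coupon_rate / m = 25.000000
Periods per year m = 2; per-period yield y/m = 0.038000
Number of cashflows N = 4
Cashflows (t years, CF_t, discount factor 1/(1+y/m)^(m*t), PV):
  t = 0.5000: CF_t = 25.000000, DF = 0.963391, PV = 24.084778
  t = 1.0000: CF_t = 25.000000, DF = 0.928122, PV = 23.203062
  t = 1.5000: CF_t = 25.000000, DF = 0.894145, PV = 22.353624
  t = 2.0000: CF_t = 1025.000000, DF = 0.861411, PV = 882.946626
Price P = sum_t PV_t = 952.588091


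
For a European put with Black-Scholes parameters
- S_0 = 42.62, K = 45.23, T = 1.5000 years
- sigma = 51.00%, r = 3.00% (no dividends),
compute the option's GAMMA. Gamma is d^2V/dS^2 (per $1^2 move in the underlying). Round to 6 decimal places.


Answer: Gamma = 0.014372

Derivation:
d1 = 0.2891967542; d2 = -0.3354231302
phi(d1) = 0.3826035610; exp(-qT) = 1.0000000000; exp(-rT) = 0.9559974818
Gamma = exp(-qT) * phi(d1) / (S * sigma * sqrt(T)) = 1.0000000000 * 0.3826035610 / (42.6200 * 0.5100 * 1.2247448714) = 0.014372


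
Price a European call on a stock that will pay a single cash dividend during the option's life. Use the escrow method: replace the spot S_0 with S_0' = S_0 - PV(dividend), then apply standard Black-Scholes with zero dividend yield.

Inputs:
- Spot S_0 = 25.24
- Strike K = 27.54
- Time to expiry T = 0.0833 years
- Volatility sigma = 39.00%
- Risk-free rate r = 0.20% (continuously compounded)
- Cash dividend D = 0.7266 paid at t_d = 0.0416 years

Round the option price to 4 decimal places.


PV(D) = D * exp(-r * t_d) = 0.7266 * 0.99991680 = 0.72653955
S_0' = S_0 - PV(D) = 25.2400 - 0.72653955 = 24.51346045
d1 = (ln(S_0'/K) + (r + sigma^2/2)*T) / (sigma*sqrt(T)) = -0.97649956
d2 = d1 - sigma*sqrt(T) = -1.08906034
exp(-rT) = 0.99983341
N(d1) = 0.16440848; N(d2) = 0.13806364
C = S_0' * N(d1) - K * exp(-rT) * N(d2) = 24.51346045 * 0.16440848 - 27.5400 * 0.99983341 * 0.13806364 = 0.2286

Answer: Price = 0.2286


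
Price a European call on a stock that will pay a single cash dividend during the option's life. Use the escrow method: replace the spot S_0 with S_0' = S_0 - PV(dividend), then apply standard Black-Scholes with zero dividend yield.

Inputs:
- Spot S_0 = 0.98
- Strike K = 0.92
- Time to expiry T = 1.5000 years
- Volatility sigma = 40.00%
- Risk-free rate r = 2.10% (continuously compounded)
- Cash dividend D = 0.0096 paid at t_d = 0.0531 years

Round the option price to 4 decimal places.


Answer: Price = 0.2222

Derivation:
PV(D) = D * exp(-r * t_d) = 0.0096 * 0.99888552 = 0.00958930
S_0' = S_0 - PV(D) = 0.9800 - 0.00958930 = 0.97041070
d1 = (ln(S_0'/K) + (r + sigma^2/2)*T) / (sigma*sqrt(T)) = 0.41813956
d2 = d1 - sigma*sqrt(T) = -0.07175839
exp(-rT) = 0.96899096
N(d1) = 0.66207746; N(d2) = 0.47139709
C = S_0' * N(d1) - K * exp(-rT) * N(d2) = 0.97041070 * 0.66207746 - 0.9200 * 0.96899096 * 0.47139709 = 0.2222


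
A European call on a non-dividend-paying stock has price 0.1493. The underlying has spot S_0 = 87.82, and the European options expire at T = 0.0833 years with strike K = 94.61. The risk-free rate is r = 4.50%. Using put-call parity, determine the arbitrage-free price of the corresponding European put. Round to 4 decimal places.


Put-call parity: C - P = S_0 * exp(-qT) - K * exp(-rT).
S_0 * exp(-qT) = 87.8200 * 1.00000000 = 87.82000000
K * exp(-rT) = 94.6100 * 0.99625852 = 94.25601828
P = C - S*exp(-qT) + K*exp(-rT)
P = 0.1493 - 87.82000000 + 94.25601828 = 6.5853

Answer: Put price = 6.5853


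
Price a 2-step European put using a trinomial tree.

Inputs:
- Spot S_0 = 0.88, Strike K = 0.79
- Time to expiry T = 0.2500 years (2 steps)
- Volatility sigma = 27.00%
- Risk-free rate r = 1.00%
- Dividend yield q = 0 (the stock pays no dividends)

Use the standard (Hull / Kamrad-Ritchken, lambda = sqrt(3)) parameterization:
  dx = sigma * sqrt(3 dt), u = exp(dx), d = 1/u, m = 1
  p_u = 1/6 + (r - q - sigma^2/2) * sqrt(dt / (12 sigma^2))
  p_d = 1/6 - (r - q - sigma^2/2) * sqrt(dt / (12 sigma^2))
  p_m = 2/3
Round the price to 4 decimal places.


dt = T/N = 0.125000; dx = sigma*sqrt(3*dt) = 0.165341
u = exp(dx) = 1.179795; d = 1/u = 0.847605
p_u = 0.156668, p_m = 0.666667, p_d = 0.176665
Discount per step: exp(-r*dt) = 0.998751
Stock lattice S(k, j) with j the centered position index:
  k=0: S(0,+0) = 0.8800
  k=1: S(1,-1) = 0.7459; S(1,+0) = 0.8800; S(1,+1) = 1.0382
  k=2: S(2,-2) = 0.6322; S(2,-1) = 0.7459; S(2,+0) = 0.8800; S(2,+1) = 1.0382; S(2,+2) = 1.2249
Terminal payoffs V(N, j) = max(K - S_T, 0):
  V(2,-2) = 0.157778; V(2,-1) = 0.044108; V(2,+0) = 0.000000; V(2,+1) = 0.000000; V(2,+2) = 0.000000
Backward induction: V(k, j) = exp(-r*dt) * [p_u * V(k+1, j+1) + p_m * V(k+1, j) + p_d * V(k+1, j-1)]
  V(1,-1) = exp(-r*dt) * [p_u*0.000000 + p_m*0.044108 + p_d*0.157778] = 0.057207
  V(1,+0) = exp(-r*dt) * [p_u*0.000000 + p_m*0.000000 + p_d*0.044108] = 0.007783
  V(1,+1) = exp(-r*dt) * [p_u*0.000000 + p_m*0.000000 + p_d*0.000000] = 0.000000
  V(0,+0) = exp(-r*dt) * [p_u*0.000000 + p_m*0.007783 + p_d*0.057207] = 0.015276

Answer: Price = V(0,0) = 0.0153


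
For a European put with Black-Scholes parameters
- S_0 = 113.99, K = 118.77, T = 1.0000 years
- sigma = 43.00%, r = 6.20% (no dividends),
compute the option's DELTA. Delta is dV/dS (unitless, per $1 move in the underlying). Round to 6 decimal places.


d1 = 0.2636555243; d2 = -0.1663444757
phi(d1) = 0.3853144014; exp(-qT) = 1.0000000000; exp(-rT) = 0.9398828868
N(-d1) = 0.3960226848
Delta = -exp(-qT) * N(-d1) = -1.0000000000 * 0.3960226848 = -0.396023

Answer: Delta = -0.396023


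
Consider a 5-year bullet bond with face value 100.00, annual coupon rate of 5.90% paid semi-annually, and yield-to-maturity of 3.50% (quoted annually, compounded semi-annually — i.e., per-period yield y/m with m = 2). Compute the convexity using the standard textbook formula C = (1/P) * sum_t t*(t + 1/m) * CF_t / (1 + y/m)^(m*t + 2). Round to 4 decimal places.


Answer: Convexity = 22.6047

Derivation:
Coupon per period c = face * coupon_rate / m = 2.950000
Periods per year m = 2; per-period yield y/m = 0.017500
Number of cashflows N = 10
Cashflows (t years, CF_t, discount factor 1/(1+y/m)^(m*t), PV):
  t = 0.5000: CF_t = 2.950000, DF = 0.982801, PV = 2.899263
  t = 1.0000: CF_t = 2.950000, DF = 0.965898, PV = 2.849398
  t = 1.5000: CF_t = 2.950000, DF = 0.949285, PV = 2.800392
  t = 2.0000: CF_t = 2.950000, DF = 0.932959, PV = 2.752228
  t = 2.5000: CF_t = 2.950000, DF = 0.916913, PV = 2.704892
  t = 3.0000: CF_t = 2.950000, DF = 0.901143, PV = 2.658370
  t = 3.5000: CF_t = 2.950000, DF = 0.885644, PV = 2.612649
  t = 4.0000: CF_t = 2.950000, DF = 0.870412, PV = 2.567714
  t = 4.5000: CF_t = 2.950000, DF = 0.855441, PV = 2.523552
  t = 5.0000: CF_t = 102.950000, DF = 0.840729, PV = 86.553009
Price P = sum_t PV_t = 110.921467
Convexity numerator sum_t t*(t + 1/m) * CF_t / (1+y/m)^(m*t + 2):
  t = 0.5000: term = 1.400196
  t = 1.0000: term = 4.128341
  t = 1.5000: term = 8.114676
  t = 2.0000: term = 13.291852
  t = 2.5000: term = 19.594869
  t = 3.0000: term = 26.960998
  t = 3.5000: term = 35.329728
  t = 4.0000: term = 44.642689
  t = 4.5000: term = 54.843598
  t = 5.0000: term = 2299.037367
Convexity = (1/P) * sum = 2507.344314 / 110.921467 = 22.604680


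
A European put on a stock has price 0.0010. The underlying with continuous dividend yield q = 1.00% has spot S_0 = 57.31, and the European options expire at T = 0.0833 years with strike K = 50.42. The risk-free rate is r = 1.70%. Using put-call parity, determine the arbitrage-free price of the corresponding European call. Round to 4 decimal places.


Answer: Call price = 6.9146

Derivation:
Put-call parity: C - P = S_0 * exp(-qT) - K * exp(-rT).
S_0 * exp(-qT) = 57.3100 * 0.99916735 = 57.26228065
K * exp(-rT) = 50.4200 * 0.99858490 = 50.34865077
C = P + S*exp(-qT) - K*exp(-rT)
C = 0.0010 + 57.26228065 - 50.34865077 = 6.9146


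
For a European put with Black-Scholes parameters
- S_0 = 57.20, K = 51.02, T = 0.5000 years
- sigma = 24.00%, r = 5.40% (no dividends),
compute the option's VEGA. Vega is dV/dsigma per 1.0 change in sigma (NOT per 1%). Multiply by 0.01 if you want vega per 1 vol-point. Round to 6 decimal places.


d1 = 0.9176842747; d2 = 0.7479786472
phi(d1) = 0.2618428545; exp(-qT) = 1.0000000000; exp(-rT) = 0.9733612415
Vega = S * exp(-qT) * phi(d1) * sqrt(T) = 57.2000 * 1.0000000000 * 0.2618428545 * 0.7071067812 = 10.590629

Answer: Vega = 10.590629


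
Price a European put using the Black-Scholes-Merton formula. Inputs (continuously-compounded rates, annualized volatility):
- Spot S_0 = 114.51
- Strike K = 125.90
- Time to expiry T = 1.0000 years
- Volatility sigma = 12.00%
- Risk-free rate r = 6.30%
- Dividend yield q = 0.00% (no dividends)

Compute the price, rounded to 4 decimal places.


d1 = (ln(S/K) + (r - q + 0.5*sigma^2) * T) / (sigma * sqrt(T)) = -0.20521488
d2 = d1 - sigma * sqrt(T) = -0.32521488
exp(-rT) = 0.93894347; exp(-qT) = 1.00000000
P = K * exp(-rT) * N(-d2) - S_0 * exp(-qT) * N(-d1)
N(-d1) = 0.58129788; N(-d2) = 0.62749078
P = 125.9000 * 0.93894347 * 0.62749078 - 114.5100 * 1.00000000 * 0.58129788 = 7.6131

Answer: Price = 7.6131


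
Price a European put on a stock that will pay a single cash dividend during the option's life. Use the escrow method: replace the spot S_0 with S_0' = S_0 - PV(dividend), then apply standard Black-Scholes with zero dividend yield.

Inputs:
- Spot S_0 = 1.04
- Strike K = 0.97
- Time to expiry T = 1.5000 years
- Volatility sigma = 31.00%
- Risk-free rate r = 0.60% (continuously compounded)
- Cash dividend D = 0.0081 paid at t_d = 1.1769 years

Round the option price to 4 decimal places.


Answer: Price = 0.1173

Derivation:
PV(D) = D * exp(-r * t_d) = 0.0081 * 0.99296347 = 0.00804300
S_0' = S_0 - PV(D) = 1.0400 - 0.00804300 = 1.03195700
d1 = (ln(S_0'/K) + (r + sigma^2/2)*T) / (sigma*sqrt(T)) = 0.37661880
d2 = d1 - sigma*sqrt(T) = -0.00305211
exp(-rT) = 0.99104038
N(-d1) = 0.35322846; N(-d2) = 0.50121761
P = K * exp(-rT) * N(-d2) - S_0' * N(-d1) = 0.9700 * 0.99104038 * 0.50121761 - 1.03195700 * 0.35322846 = 0.1173


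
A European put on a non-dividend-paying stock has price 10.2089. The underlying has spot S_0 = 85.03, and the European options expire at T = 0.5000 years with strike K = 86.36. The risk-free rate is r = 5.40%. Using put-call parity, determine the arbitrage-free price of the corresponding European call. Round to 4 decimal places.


Put-call parity: C - P = S_0 * exp(-qT) - K * exp(-rT).
S_0 * exp(-qT) = 85.0300 * 1.00000000 = 85.03000000
K * exp(-rT) = 86.3600 * 0.97336124 = 84.05947682
C = P + S*exp(-qT) - K*exp(-rT)
C = 10.2089 + 85.03000000 - 84.05947682 = 11.1794

Answer: Call price = 11.1794


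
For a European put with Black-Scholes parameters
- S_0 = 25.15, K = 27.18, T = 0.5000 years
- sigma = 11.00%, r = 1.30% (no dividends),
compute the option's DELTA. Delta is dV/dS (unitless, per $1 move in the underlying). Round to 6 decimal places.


Answer: Delta = -0.809351

Derivation:
d1 = -0.8755076318; d2 = -0.9532893777
phi(d1) = 0.2719341494; exp(-qT) = 1.0000000000; exp(-rT) = 0.9935210793
N(-d1) = 0.8093511202
Delta = -exp(-qT) * N(-d1) = -1.0000000000 * 0.8093511202 = -0.809351


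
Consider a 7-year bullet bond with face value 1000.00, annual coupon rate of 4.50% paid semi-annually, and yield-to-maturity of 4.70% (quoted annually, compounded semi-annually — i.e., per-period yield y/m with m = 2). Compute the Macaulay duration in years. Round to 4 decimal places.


Coupon per period c = face * coupon_rate / m = 22.500000
Periods per year m = 2; per-period yield y/m = 0.023500
Number of cashflows N = 14
Cashflows (t years, CF_t, discount factor 1/(1+y/m)^(m*t), PV):
  t = 0.5000: CF_t = 22.500000, DF = 0.977040, PV = 21.983390
  t = 1.0000: CF_t = 22.500000, DF = 0.954606, PV = 21.478642
  t = 1.5000: CF_t = 22.500000, DF = 0.932688, PV = 20.985483
  t = 2.0000: CF_t = 22.500000, DF = 0.911273, PV = 20.503648
  t = 2.5000: CF_t = 22.500000, DF = 0.890350, PV = 20.032875
  t = 3.0000: CF_t = 22.500000, DF = 0.869907, PV = 19.572912
  t = 3.5000: CF_t = 22.500000, DF = 0.849934, PV = 19.123509
  t = 4.0000: CF_t = 22.500000, DF = 0.830419, PV = 18.684425
  t = 4.5000: CF_t = 22.500000, DF = 0.811352, PV = 18.255423
  t = 5.0000: CF_t = 22.500000, DF = 0.792723, PV = 17.836270
  t = 5.5000: CF_t = 22.500000, DF = 0.774522, PV = 17.426742
  t = 6.0000: CF_t = 22.500000, DF = 0.756739, PV = 17.026616
  t = 6.5000: CF_t = 22.500000, DF = 0.739363, PV = 16.635678
  t = 7.0000: CF_t = 1022.500000, DF = 0.722387, PV = 738.641082
Price P = sum_t PV_t = 988.186696
Macaulay numerator sum_t t * PV_t:
  t * PV_t at t = 0.5000: 10.991695
  t * PV_t at t = 1.0000: 21.478642
  t * PV_t at t = 1.5000: 31.478225
  t * PV_t at t = 2.0000: 41.007295
  t * PV_t at t = 2.5000: 50.082188
  t * PV_t at t = 3.0000: 58.718735
  t * PV_t at t = 3.5000: 66.932282
  t * PV_t at t = 4.0000: 74.737701
  t * PV_t at t = 4.5000: 82.149402
  t * PV_t at t = 5.0000: 89.181352
  t * PV_t at t = 5.5000: 95.847081
  t * PV_t at t = 6.0000: 102.159699
  t * PV_t at t = 6.5000: 108.131907
  t * PV_t at t = 7.0000: 5170.487574
Macaulay duration D = (sum_t t * PV_t) / P = 6003.383779 / 988.186696 = 6.075151

Answer: Macaulay duration = 6.0752 years


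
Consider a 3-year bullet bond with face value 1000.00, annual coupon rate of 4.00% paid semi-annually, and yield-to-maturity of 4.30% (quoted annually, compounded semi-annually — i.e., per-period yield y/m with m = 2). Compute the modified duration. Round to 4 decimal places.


Coupon per period c = face * coupon_rate / m = 20.000000
Periods per year m = 2; per-period yield y/m = 0.021500
Number of cashflows N = 6
Cashflows (t years, CF_t, discount factor 1/(1+y/m)^(m*t), PV):
  t = 0.5000: CF_t = 20.000000, DF = 0.978953, PV = 19.579050
  t = 1.0000: CF_t = 20.000000, DF = 0.958348, PV = 19.166961
  t = 1.5000: CF_t = 20.000000, DF = 0.938177, PV = 18.763545
  t = 2.0000: CF_t = 20.000000, DF = 0.918431, PV = 18.368619
  t = 2.5000: CF_t = 20.000000, DF = 0.899100, PV = 17.982006
  t = 3.0000: CF_t = 1020.000000, DF = 0.880177, PV = 897.780041
Price P = sum_t PV_t = 991.640222
First compute Macaulay numerator sum_t t * PV_t:
  t * PV_t at t = 0.5000: 9.789525
  t * PV_t at t = 1.0000: 19.166961
  t * PV_t at t = 1.5000: 28.145317
  t * PV_t at t = 2.0000: 36.737238
  t * PV_t at t = 2.5000: 44.955015
  t * PV_t at t = 3.0000: 2693.340122
Macaulay duration D = 2832.134178 / 991.640222 = 2.856010
Modified duration = D / (1 + y/m) = 2.856010 / (1 + 0.021500) = 2.795898

Answer: Modified duration = 2.7959


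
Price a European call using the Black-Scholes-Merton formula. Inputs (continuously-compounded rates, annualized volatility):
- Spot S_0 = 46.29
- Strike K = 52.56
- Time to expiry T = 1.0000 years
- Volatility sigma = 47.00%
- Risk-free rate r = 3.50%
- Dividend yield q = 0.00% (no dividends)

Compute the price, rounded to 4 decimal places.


d1 = (ln(S/K) + (r - q + 0.5*sigma^2) * T) / (sigma * sqrt(T)) = 0.03919273
d2 = d1 - sigma * sqrt(T) = -0.43080727
exp(-rT) = 0.96560542; exp(-qT) = 1.00000000
C = S_0 * exp(-qT) * N(d1) - K * exp(-rT) * N(d2)
N(d1) = 0.51563163; N(d2) = 0.33330425
C = 46.2900 * 1.00000000 * 0.51563163 - 52.5600 * 0.96560542 * 0.33330425 = 6.9527

Answer: Price = 6.9527


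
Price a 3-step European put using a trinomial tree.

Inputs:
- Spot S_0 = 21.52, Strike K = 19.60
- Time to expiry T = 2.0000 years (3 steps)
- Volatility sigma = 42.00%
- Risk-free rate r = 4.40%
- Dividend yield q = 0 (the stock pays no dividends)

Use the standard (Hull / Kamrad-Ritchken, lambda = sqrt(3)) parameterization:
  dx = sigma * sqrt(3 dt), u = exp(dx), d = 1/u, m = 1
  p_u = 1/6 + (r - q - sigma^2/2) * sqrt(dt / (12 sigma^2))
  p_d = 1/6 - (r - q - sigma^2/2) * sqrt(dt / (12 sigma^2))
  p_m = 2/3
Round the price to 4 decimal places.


Answer: Price = V(0,0) = 2.8930

Derivation:
dt = T/N = 0.666667; dx = sigma*sqrt(3*dt) = 0.593970
u = exp(dx) = 1.811164; d = 1/u = 0.552131
p_u = 0.141862, p_m = 0.666667, p_d = 0.191472
Discount per step: exp(-r*dt) = 0.971093
Stock lattice S(k, j) with j the centered position index:
  k=0: S(0,+0) = 21.5200
  k=1: S(1,-1) = 11.8819; S(1,+0) = 21.5200; S(1,+1) = 38.9762
  k=2: S(2,-2) = 6.5603; S(2,-1) = 11.8819; S(2,+0) = 21.5200; S(2,+1) = 38.9762; S(2,+2) = 70.5924
  k=3: S(3,-3) = 3.6222; S(3,-2) = 6.5603; S(3,-1) = 11.8819; S(3,+0) = 21.5200; S(3,+1) = 38.9762; S(3,+2) = 70.5924; S(3,+3) = 127.8544
Terminal payoffs V(N, j) = max(K - S_T, 0):
  V(3,-3) = 15.977829; V(3,-2) = 13.039654; V(3,-1) = 7.718138; V(3,+0) = 0.000000; V(3,+1) = 0.000000; V(3,+2) = 0.000000; V(3,+3) = 0.000000
Backward induction: V(k, j) = exp(-r*dt) * [p_u * V(k+1, j+1) + p_m * V(k+1, j) + p_d * V(k+1, j-1)]
  V(2,-2) = exp(-r*dt) * [p_u*7.718138 + p_m*13.039654 + p_d*15.977829] = 12.475930
  V(2,-1) = exp(-r*dt) * [p_u*0.000000 + p_m*7.718138 + p_d*13.039654] = 7.421234
  V(2,+0) = exp(-r*dt) * [p_u*0.000000 + p_m*0.000000 + p_d*7.718138] = 1.435084
  V(2,+1) = exp(-r*dt) * [p_u*0.000000 + p_m*0.000000 + p_d*0.000000] = 0.000000
  V(2,+2) = exp(-r*dt) * [p_u*0.000000 + p_m*0.000000 + p_d*0.000000] = 0.000000
  V(1,-1) = exp(-r*dt) * [p_u*1.435084 + p_m*7.421234 + p_d*12.475930] = 7.321901
  V(1,+0) = exp(-r*dt) * [p_u*0.000000 + p_m*1.435084 + p_d*7.421234] = 2.308946
  V(1,+1) = exp(-r*dt) * [p_u*0.000000 + p_m*0.000000 + p_d*1.435084] = 0.266835
  V(0,+0) = exp(-r*dt) * [p_u*0.266835 + p_m*2.308946 + p_d*7.321901] = 2.892969


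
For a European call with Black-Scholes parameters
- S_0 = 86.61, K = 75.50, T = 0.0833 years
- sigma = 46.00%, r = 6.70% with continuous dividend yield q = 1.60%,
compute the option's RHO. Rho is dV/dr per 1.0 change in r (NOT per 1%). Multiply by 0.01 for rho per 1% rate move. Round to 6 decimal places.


Answer: Rho = 5.261367

Derivation:
d1 = 1.1324159018; d2 = 0.9996519007
phi(d1) = 0.2101105579; exp(-qT) = 0.9986680878; exp(-rT) = 0.9944344454
N(d2) = 0.8412605016
Rho = K*T*exp(-rT)*N(d2) = 75.5000 * 0.0833 * 0.9944344454 * 0.8412605016 = 5.261367


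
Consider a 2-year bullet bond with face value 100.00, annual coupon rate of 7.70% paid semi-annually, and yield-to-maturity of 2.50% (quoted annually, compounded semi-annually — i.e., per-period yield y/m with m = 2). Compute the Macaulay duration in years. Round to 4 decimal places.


Coupon per period c = face * coupon_rate / m = 3.850000
Periods per year m = 2; per-period yield y/m = 0.012500
Number of cashflows N = 4
Cashflows (t years, CF_t, discount factor 1/(1+y/m)^(m*t), PV):
  t = 0.5000: CF_t = 3.850000, DF = 0.987654, PV = 3.802469
  t = 1.0000: CF_t = 3.850000, DF = 0.975461, PV = 3.755525
  t = 1.5000: CF_t = 3.850000, DF = 0.963418, PV = 3.709161
  t = 2.0000: CF_t = 103.850000, DF = 0.951524, PV = 98.815796
Price P = sum_t PV_t = 110.082951
Macaulay numerator sum_t t * PV_t:
  t * PV_t at t = 0.5000: 1.901235
  t * PV_t at t = 1.0000: 3.755525
  t * PV_t at t = 1.5000: 5.563741
  t * PV_t at t = 2.0000: 197.631592
Macaulay duration D = (sum_t t * PV_t) / P = 208.852092 / 110.082951 = 1.897225

Answer: Macaulay duration = 1.8972 years


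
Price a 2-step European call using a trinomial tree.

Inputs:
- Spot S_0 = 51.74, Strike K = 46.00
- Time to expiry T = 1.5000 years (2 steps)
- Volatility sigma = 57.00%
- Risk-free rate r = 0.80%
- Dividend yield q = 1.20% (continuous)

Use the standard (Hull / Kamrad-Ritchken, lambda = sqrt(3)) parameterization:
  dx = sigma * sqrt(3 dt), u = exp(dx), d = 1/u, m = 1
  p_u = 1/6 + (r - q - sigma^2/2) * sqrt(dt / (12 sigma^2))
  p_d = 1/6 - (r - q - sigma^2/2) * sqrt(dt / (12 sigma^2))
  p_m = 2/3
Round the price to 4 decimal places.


dt = T/N = 0.750000; dx = sigma*sqrt(3*dt) = 0.855000
u = exp(dx) = 2.351374; d = 1/u = 0.425283
p_u = 0.093662, p_m = 0.666667, p_d = 0.239671
Discount per step: exp(-r*dt) = 0.994018
Stock lattice S(k, j) with j the centered position index:
  k=0: S(0,+0) = 51.7400
  k=1: S(1,-1) = 22.0042; S(1,+0) = 51.7400; S(1,+1) = 121.6601
  k=2: S(2,-2) = 9.3580; S(2,-1) = 22.0042; S(2,+0) = 51.7400; S(2,+1) = 121.6601; S(2,+2) = 286.0685
Terminal payoffs V(N, j) = max(S_T - K, 0):
  V(2,-2) = 0.000000; V(2,-1) = 0.000000; V(2,+0) = 5.740000; V(2,+1) = 75.660110; V(2,+2) = 240.068467
Backward induction: V(k, j) = exp(-r*dt) * [p_u * V(k+1, j+1) + p_m * V(k+1, j) + p_d * V(k+1, j-1)]
  V(1,-1) = exp(-r*dt) * [p_u*5.740000 + p_m*0.000000 + p_d*0.000000] = 0.534405
  V(1,+0) = exp(-r*dt) * [p_u*75.660110 + p_m*5.740000 + p_d*0.000000] = 10.847882
  V(1,+1) = exp(-r*dt) * [p_u*240.068467 + p_m*75.660110 + p_d*5.740000] = 73.856673
  V(0,+0) = exp(-r*dt) * [p_u*73.856673 + p_m*10.847882 + p_d*0.534405] = 14.192178

Answer: Price = V(0,0) = 14.1922


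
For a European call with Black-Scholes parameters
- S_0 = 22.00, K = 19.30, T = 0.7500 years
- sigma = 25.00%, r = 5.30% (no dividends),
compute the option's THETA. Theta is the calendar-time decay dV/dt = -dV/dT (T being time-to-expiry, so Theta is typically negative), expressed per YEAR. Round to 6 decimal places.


d1 = 0.8966243096; d2 = 0.6801179587
phi(d1) = 0.2668933578; exp(-qT) = 1.0000000000; exp(-rT) = 0.9610296665
Theta = -S*exp(-qT)*phi(d1)*sigma/(2*sqrt(T)) - r*K*exp(-rT)*N(d2) + q*S*exp(-qT)*N(d1)
N(d1) = 0.8150402891; N(d2) = 0.7517851129; sqrt(T) = 0.8660254038
Term 1 = -22.0000 * 1.0000000000 * 0.2668933578 * 0.2500 / (2 * 0.8660254038) = -0.8475002358
Term 2 = -0.0530 * 19.3000 * 0.9610296665 * 0.7517851129 = -0.7390327669
Term 3 = 0 (no dividend yield, q = 0)
Theta = -0.8475002358 + (-0.7390327669) + (0.0000000000) = -1.586533

Answer: Theta = -1.586533


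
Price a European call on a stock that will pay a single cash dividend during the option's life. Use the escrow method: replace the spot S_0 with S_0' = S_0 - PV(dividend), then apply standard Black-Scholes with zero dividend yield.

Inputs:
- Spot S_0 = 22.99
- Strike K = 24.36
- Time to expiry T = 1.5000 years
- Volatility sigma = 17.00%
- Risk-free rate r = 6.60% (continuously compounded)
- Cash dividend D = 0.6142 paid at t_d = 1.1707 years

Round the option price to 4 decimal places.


Answer: Price = 2.0285

Derivation:
PV(D) = D * exp(-r * t_d) = 0.6142 * 0.92564341 = 0.56853019
S_0' = S_0 - PV(D) = 22.9900 - 0.56853019 = 22.42146981
d1 = (ln(S_0'/K) + (r + sigma^2/2)*T) / (sigma*sqrt(T)) = 0.18131762
d2 = d1 - sigma*sqrt(T) = -0.02688901
exp(-rT) = 0.90574271
N(d1) = 0.57194086; N(d2) = 0.48927413
C = S_0' * N(d1) - K * exp(-rT) * N(d2) = 22.42146981 * 0.57194086 - 24.3600 * 0.90574271 * 0.48927413 = 2.0285


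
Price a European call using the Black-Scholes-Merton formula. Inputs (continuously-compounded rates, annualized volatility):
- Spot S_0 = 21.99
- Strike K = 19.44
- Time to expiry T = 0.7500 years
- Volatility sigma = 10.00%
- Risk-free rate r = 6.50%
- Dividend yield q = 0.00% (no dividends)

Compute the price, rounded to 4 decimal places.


d1 = (ln(S/K) + (r - q + 0.5*sigma^2) * T) / (sigma * sqrt(T)) = 2.02944400
d2 = d1 - sigma * sqrt(T) = 1.94284145
exp(-rT) = 0.95241920; exp(-qT) = 1.00000000
C = S_0 * exp(-qT) * N(d1) - K * exp(-rT) * N(d2)
N(d1) = 0.97879346; N(d2) = 0.97398234
C = 21.9900 * 1.00000000 * 0.97879346 - 19.4400 * 0.95241920 * 0.97398234 = 3.4904

Answer: Price = 3.4904


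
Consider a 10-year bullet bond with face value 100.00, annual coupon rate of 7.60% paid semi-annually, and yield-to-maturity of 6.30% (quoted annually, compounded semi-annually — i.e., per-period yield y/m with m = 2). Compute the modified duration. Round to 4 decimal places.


Answer: Modified duration = 7.0977

Derivation:
Coupon per period c = face * coupon_rate / m = 3.800000
Periods per year m = 2; per-period yield y/m = 0.031500
Number of cashflows N = 20
Cashflows (t years, CF_t, discount factor 1/(1+y/m)^(m*t), PV):
  t = 0.5000: CF_t = 3.800000, DF = 0.969462, PV = 3.683955
  t = 1.0000: CF_t = 3.800000, DF = 0.939856, PV = 3.571455
  t = 1.5000: CF_t = 3.800000, DF = 0.911155, PV = 3.462389
  t = 2.0000: CF_t = 3.800000, DF = 0.883330, PV = 3.356655
  t = 2.5000: CF_t = 3.800000, DF = 0.856355, PV = 3.254149
  t = 3.0000: CF_t = 3.800000, DF = 0.830204, PV = 3.154774
  t = 3.5000: CF_t = 3.800000, DF = 0.804851, PV = 3.058433
  t = 4.0000: CF_t = 3.800000, DF = 0.780272, PV = 2.965034
  t = 4.5000: CF_t = 3.800000, DF = 0.756444, PV = 2.874488
  t = 5.0000: CF_t = 3.800000, DF = 0.733344, PV = 2.786707
  t = 5.5000: CF_t = 3.800000, DF = 0.710949, PV = 2.701606
  t = 6.0000: CF_t = 3.800000, DF = 0.689238, PV = 2.619104
  t = 6.5000: CF_t = 3.800000, DF = 0.668190, PV = 2.539122
  t = 7.0000: CF_t = 3.800000, DF = 0.647785, PV = 2.461582
  t = 7.5000: CF_t = 3.800000, DF = 0.628003, PV = 2.386410
  t = 8.0000: CF_t = 3.800000, DF = 0.608825, PV = 2.313534
  t = 8.5000: CF_t = 3.800000, DF = 0.590232, PV = 2.242883
  t = 9.0000: CF_t = 3.800000, DF = 0.572208, PV = 2.174390
  t = 9.5000: CF_t = 3.800000, DF = 0.554734, PV = 2.107988
  t = 10.0000: CF_t = 103.800000, DF = 0.537793, PV = 55.822940
Price P = sum_t PV_t = 109.537599
First compute Macaulay numerator sum_t t * PV_t:
  t * PV_t at t = 0.5000: 1.841978
  t * PV_t at t = 1.0000: 3.571455
  t * PV_t at t = 1.5000: 5.193584
  t * PV_t at t = 2.0000: 6.713309
  t * PV_t at t = 2.5000: 8.135373
  t * PV_t at t = 3.0000: 9.464321
  t * PV_t at t = 3.5000: 10.704515
  t * PV_t at t = 4.0000: 11.860138
  t * PV_t at t = 4.5000: 12.935196
  t * PV_t at t = 5.0000: 13.933534
  t * PV_t at t = 5.5000: 14.858834
  t * PV_t at t = 6.0000: 15.714626
  t * PV_t at t = 6.5000: 16.504293
  t * PV_t at t = 7.0000: 17.231075
  t * PV_t at t = 7.5000: 17.898077
  t * PV_t at t = 8.0000: 18.508272
  t * PV_t at t = 8.5000: 19.064507
  t * PV_t at t = 9.0000: 19.569509
  t * PV_t at t = 9.5000: 20.025888
  t * PV_t at t = 10.0000: 558.229402
Macaulay duration D = 801.957886 / 109.537599 = 7.321302
Modified duration = D / (1 + y/m) = 7.321302 / (1 + 0.031500) = 7.097724


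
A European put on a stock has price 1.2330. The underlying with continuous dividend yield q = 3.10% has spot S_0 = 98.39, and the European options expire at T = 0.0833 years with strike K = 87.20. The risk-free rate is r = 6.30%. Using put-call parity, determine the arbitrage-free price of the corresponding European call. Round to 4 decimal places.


Answer: Call price = 12.6257

Derivation:
Put-call parity: C - P = S_0 * exp(-qT) - K * exp(-rT).
S_0 * exp(-qT) = 98.3900 * 0.99742103 = 98.13625527
K * exp(-rT) = 87.2000 * 0.99476585 = 86.74358179
C = P + S*exp(-qT) - K*exp(-rT)
C = 1.2330 + 98.13625527 - 86.74358179 = 12.6257


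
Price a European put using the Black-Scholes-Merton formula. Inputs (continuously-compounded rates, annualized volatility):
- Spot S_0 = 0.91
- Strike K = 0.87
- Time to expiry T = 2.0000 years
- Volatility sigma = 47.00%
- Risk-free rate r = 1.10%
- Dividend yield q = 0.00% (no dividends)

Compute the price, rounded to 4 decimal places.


d1 = (ln(S/K) + (r - q + 0.5*sigma^2) * T) / (sigma * sqrt(T)) = 0.43306738
d2 = d1 - sigma * sqrt(T) = -0.23161299
exp(-rT) = 0.97824024; exp(-qT) = 1.00000000
P = K * exp(-rT) * N(-d2) - S_0 * exp(-qT) * N(-d1)
N(-d1) = 0.33248291; N(-d2) = 0.59158069
P = 0.8700 * 0.97824024 * 0.59158069 - 0.9100 * 1.00000000 * 0.33248291 = 0.2009

Answer: Price = 0.2009


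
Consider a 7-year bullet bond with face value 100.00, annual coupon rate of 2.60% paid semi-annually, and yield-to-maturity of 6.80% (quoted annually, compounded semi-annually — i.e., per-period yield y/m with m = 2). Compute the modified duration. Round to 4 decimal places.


Answer: Modified duration = 6.1371

Derivation:
Coupon per period c = face * coupon_rate / m = 1.300000
Periods per year m = 2; per-period yield y/m = 0.034000
Number of cashflows N = 14
Cashflows (t years, CF_t, discount factor 1/(1+y/m)^(m*t), PV):
  t = 0.5000: CF_t = 1.300000, DF = 0.967118, PV = 1.257253
  t = 1.0000: CF_t = 1.300000, DF = 0.935317, PV = 1.215912
  t = 1.5000: CF_t = 1.300000, DF = 0.904562, PV = 1.175931
  t = 2.0000: CF_t = 1.300000, DF = 0.874818, PV = 1.137264
  t = 2.5000: CF_t = 1.300000, DF = 0.846052, PV = 1.099868
  t = 3.0000: CF_t = 1.300000, DF = 0.818233, PV = 1.063702
  t = 3.5000: CF_t = 1.300000, DF = 0.791327, PV = 1.028726
  t = 4.0000: CF_t = 1.300000, DF = 0.765307, PV = 0.994899
  t = 4.5000: CF_t = 1.300000, DF = 0.740142, PV = 0.962185
  t = 5.0000: CF_t = 1.300000, DF = 0.715805, PV = 0.930546
  t = 5.5000: CF_t = 1.300000, DF = 0.692268, PV = 0.899948
  t = 6.0000: CF_t = 1.300000, DF = 0.669505, PV = 0.870356
  t = 6.5000: CF_t = 1.300000, DF = 0.647490, PV = 0.841737
  t = 7.0000: CF_t = 101.300000, DF = 0.626199, PV = 63.433972
Price P = sum_t PV_t = 76.912299
First compute Macaulay numerator sum_t t * PV_t:
  t * PV_t at t = 0.5000: 0.628627
  t * PV_t at t = 1.0000: 1.215912
  t * PV_t at t = 1.5000: 1.763896
  t * PV_t at t = 2.0000: 2.274528
  t * PV_t at t = 2.5000: 2.749671
  t * PV_t at t = 3.0000: 3.191107
  t * PV_t at t = 3.5000: 3.600540
  t * PV_t at t = 4.0000: 3.979596
  t * PV_t at t = 4.5000: 4.329832
  t * PV_t at t = 5.0000: 4.652731
  t * PV_t at t = 5.5000: 4.949714
  t * PV_t at t = 6.0000: 5.222136
  t * PV_t at t = 6.5000: 5.471290
  t * PV_t at t = 7.0000: 444.037801
Macaulay duration D = 488.067379 / 76.912299 = 6.345765
Modified duration = D / (1 + y/m) = 6.345765 / (1 + 0.034000) = 6.137104


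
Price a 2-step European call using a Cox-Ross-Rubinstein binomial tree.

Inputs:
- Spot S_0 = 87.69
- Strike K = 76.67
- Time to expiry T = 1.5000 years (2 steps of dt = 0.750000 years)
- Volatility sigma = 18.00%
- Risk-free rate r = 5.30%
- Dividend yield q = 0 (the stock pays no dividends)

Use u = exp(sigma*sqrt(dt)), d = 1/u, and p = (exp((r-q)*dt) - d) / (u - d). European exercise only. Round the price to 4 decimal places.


Answer: Price = V(0,0) = 18.8088

Derivation:
dt = T/N = 0.750000
u = exp(sigma*sqrt(dt)) = 1.168691; d = 1/u = 0.855658
p = (exp((r-q)*dt) - d) / (u - d) = 0.590648
Discount per step: exp(-r*dt) = 0.961030
Stock lattice S(k, i) with i counting down-moves:
  k=0: S(0,0) = 87.6900
  k=1: S(1,0) = 102.4825; S(1,1) = 75.0326
  k=2: S(2,0) = 119.7705; S(2,1) = 87.6900; S(2,2) = 64.2023
Terminal payoffs V(N, i) = max(S_T - K, 0):
  V(2,0) = 43.100452; V(2,1) = 11.020000; V(2,2) = 0.000000
Backward induction: V(k, i) = exp(-r*dt) * [p * V(k+1, i) + (1-p) * V(k+1, i+1)].
  V(1,0) = exp(-r*dt) * [p*43.100452 + (1-p)*11.020000] = 28.800395
  V(1,1) = exp(-r*dt) * [p*11.020000 + (1-p)*0.000000] = 6.255290
  V(0,0) = exp(-r*dt) * [p*28.800395 + (1-p)*6.255290] = 18.808812


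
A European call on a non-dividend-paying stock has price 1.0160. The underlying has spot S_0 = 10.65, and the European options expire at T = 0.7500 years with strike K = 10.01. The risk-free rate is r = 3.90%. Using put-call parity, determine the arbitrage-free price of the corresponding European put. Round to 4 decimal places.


Put-call parity: C - P = S_0 * exp(-qT) - K * exp(-rT).
S_0 * exp(-qT) = 10.6500 * 1.00000000 = 10.65000000
K * exp(-rT) = 10.0100 * 0.97117364 = 9.72144814
P = C - S*exp(-qT) + K*exp(-rT)
P = 1.0160 - 10.65000000 + 9.72144814 = 0.0874

Answer: Put price = 0.0874


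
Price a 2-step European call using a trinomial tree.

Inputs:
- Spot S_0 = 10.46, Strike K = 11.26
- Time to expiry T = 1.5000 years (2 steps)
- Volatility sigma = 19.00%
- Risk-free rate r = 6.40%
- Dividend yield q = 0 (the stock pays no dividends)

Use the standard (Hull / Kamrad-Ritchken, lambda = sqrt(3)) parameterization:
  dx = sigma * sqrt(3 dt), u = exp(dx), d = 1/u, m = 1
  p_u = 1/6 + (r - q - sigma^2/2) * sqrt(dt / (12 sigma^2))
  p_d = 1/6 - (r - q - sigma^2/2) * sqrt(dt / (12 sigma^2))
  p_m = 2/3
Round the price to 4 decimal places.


dt = T/N = 0.750000; dx = sigma*sqrt(3*dt) = 0.285000
u = exp(dx) = 1.329762; d = 1/u = 0.752014
p_u = 0.227127, p_m = 0.666667, p_d = 0.106206
Discount per step: exp(-r*dt) = 0.953134
Stock lattice S(k, j) with j the centered position index:
  k=0: S(0,+0) = 10.4600
  k=1: S(1,-1) = 7.8661; S(1,+0) = 10.4600; S(1,+1) = 13.9093
  k=2: S(2,-2) = 5.9154; S(2,-1) = 7.8661; S(2,+0) = 10.4600; S(2,+1) = 13.9093; S(2,+2) = 18.4961
Terminal payoffs V(N, j) = max(S_T - K, 0):
  V(2,-2) = 0.000000; V(2,-1) = 0.000000; V(2,+0) = 0.000000; V(2,+1) = 2.649311; V(2,+2) = 7.236073
Backward induction: V(k, j) = exp(-r*dt) * [p_u * V(k+1, j+1) + p_m * V(k+1, j) + p_d * V(k+1, j-1)]
  V(1,-1) = exp(-r*dt) * [p_u*0.000000 + p_m*0.000000 + p_d*0.000000] = 0.000000
  V(1,+0) = exp(-r*dt) * [p_u*2.649311 + p_m*0.000000 + p_d*0.000000] = 0.573530
  V(1,+1) = exp(-r*dt) * [p_u*7.236073 + p_m*2.649311 + p_d*0.000000] = 3.249916
  V(0,+0) = exp(-r*dt) * [p_u*3.249916 + p_m*0.573530 + p_d*0.000000] = 1.067984

Answer: Price = V(0,0) = 1.0680


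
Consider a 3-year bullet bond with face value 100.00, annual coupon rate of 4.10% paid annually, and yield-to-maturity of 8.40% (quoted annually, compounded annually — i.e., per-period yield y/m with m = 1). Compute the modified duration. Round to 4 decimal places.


Coupon per period c = face * coupon_rate / m = 4.100000
Periods per year m = 1; per-period yield y/m = 0.084000
Number of cashflows N = 3
Cashflows (t years, CF_t, discount factor 1/(1+y/m)^(m*t), PV):
  t = 1.0000: CF_t = 4.100000, DF = 0.922509, PV = 3.782288
  t = 2.0000: CF_t = 4.100000, DF = 0.851023, PV = 3.489195
  t = 3.0000: CF_t = 104.100000, DF = 0.785077, PV = 81.726497
Price P = sum_t PV_t = 88.997980
First compute Macaulay numerator sum_t t * PV_t:
  t * PV_t at t = 1.0000: 3.782288
  t * PV_t at t = 2.0000: 6.978391
  t * PV_t at t = 3.0000: 245.179490
Macaulay duration D = 255.940169 / 88.997980 = 2.875798
Modified duration = D / (1 + y/m) = 2.875798 / (1 + 0.084000) = 2.652950

Answer: Modified duration = 2.6529


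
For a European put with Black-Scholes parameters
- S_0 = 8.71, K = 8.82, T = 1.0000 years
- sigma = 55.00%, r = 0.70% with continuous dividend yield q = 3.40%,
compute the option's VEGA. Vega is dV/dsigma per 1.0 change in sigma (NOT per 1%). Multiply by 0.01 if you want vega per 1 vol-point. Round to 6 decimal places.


d1 = 0.2030907652; d2 = -0.3469092348
phi(d1) = 0.3907991778; exp(-qT) = 0.9665715046; exp(-rT) = 0.9930244429
Vega = S * exp(-qT) * phi(d1) * sqrt(T) = 8.7100 * 0.9665715046 * 0.3907991778 * 1.0000000000 = 3.290075

Answer: Vega = 3.290075


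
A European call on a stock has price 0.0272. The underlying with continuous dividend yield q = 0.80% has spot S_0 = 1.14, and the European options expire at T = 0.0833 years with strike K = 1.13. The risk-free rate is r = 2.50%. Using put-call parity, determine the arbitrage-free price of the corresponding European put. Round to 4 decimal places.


Put-call parity: C - P = S_0 * exp(-qT) - K * exp(-rT).
S_0 * exp(-qT) = 1.1400 * 0.99933382 = 1.13924056
K * exp(-rT) = 1.1300 * 0.99791967 = 1.12764922
P = C - S*exp(-qT) + K*exp(-rT)
P = 0.0272 - 1.13924056 + 1.12764922 = 0.0156

Answer: Put price = 0.0156


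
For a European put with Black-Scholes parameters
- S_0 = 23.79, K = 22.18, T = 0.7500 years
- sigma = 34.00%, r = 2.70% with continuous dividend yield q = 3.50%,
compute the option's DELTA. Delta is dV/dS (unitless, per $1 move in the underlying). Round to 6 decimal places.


Answer: Delta = -0.348353

Derivation:
d1 = 0.3648321941; d2 = 0.0703835568
phi(d1) = 0.3732563619; exp(-qT) = 0.9740915363; exp(-rT) = 0.9799536543
N(-d1) = 0.3576183358
Delta = -exp(-qT) * N(-d1) = -0.9740915363 * 0.3576183358 = -0.348353


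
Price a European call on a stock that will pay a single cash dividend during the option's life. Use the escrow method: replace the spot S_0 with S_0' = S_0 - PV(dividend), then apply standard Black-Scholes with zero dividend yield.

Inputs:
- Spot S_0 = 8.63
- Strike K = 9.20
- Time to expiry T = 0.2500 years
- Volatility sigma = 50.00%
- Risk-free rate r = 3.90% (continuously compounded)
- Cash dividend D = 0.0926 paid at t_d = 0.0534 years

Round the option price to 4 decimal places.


Answer: Price = 0.6205

Derivation:
PV(D) = D * exp(-r * t_d) = 0.0926 * 0.99791957 = 0.09240735
S_0' = S_0 - PV(D) = 8.6300 - 0.09240735 = 8.53759265
d1 = (ln(S_0'/K) + (r + sigma^2/2)*T) / (sigma*sqrt(T)) = -0.13489763
d2 = d1 - sigma*sqrt(T) = -0.38489763
exp(-rT) = 0.99029738
N(d1) = 0.44634641; N(d2) = 0.35015663
C = S_0' * N(d1) - K * exp(-rT) * N(d2) = 8.53759265 * 0.44634641 - 9.2000 * 0.99029738 * 0.35015663 = 0.6205


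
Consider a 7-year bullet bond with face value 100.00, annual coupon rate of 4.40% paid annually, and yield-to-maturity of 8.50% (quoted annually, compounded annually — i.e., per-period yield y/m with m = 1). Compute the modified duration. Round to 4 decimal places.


Answer: Modified duration = 5.5783

Derivation:
Coupon per period c = face * coupon_rate / m = 4.400000
Periods per year m = 1; per-period yield y/m = 0.085000
Number of cashflows N = 7
Cashflows (t years, CF_t, discount factor 1/(1+y/m)^(m*t), PV):
  t = 1.0000: CF_t = 4.400000, DF = 0.921659, PV = 4.055300
  t = 2.0000: CF_t = 4.400000, DF = 0.849455, PV = 3.737603
  t = 3.0000: CF_t = 4.400000, DF = 0.782908, PV = 3.444796
  t = 4.0000: CF_t = 4.400000, DF = 0.721574, PV = 3.174927
  t = 5.0000: CF_t = 4.400000, DF = 0.665045, PV = 2.926200
  t = 6.0000: CF_t = 4.400000, DF = 0.612945, PV = 2.696958
  t = 7.0000: CF_t = 104.400000, DF = 0.564926, PV = 58.978311
Price P = sum_t PV_t = 79.014095
First compute Macaulay numerator sum_t t * PV_t:
  t * PV_t at t = 1.0000: 4.055300
  t * PV_t at t = 2.0000: 7.475207
  t * PV_t at t = 3.0000: 10.334387
  t * PV_t at t = 4.0000: 12.699707
  t * PV_t at t = 5.0000: 14.630999
  t * PV_t at t = 6.0000: 16.181750
  t * PV_t at t = 7.0000: 412.848177
Macaulay duration D = 478.225527 / 79.014095 = 6.052408
Modified duration = D / (1 + y/m) = 6.052408 / (1 + 0.085000) = 5.578256


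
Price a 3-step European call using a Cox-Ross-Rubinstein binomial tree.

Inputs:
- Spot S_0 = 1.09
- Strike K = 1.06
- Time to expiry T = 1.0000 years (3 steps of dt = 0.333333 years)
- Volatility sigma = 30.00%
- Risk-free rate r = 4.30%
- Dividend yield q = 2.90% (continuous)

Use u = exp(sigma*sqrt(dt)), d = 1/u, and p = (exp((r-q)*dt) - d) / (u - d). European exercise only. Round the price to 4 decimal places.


Answer: Price = V(0,0) = 0.1565

Derivation:
dt = T/N = 0.333333
u = exp(sigma*sqrt(dt)) = 1.189110; d = 1/u = 0.840965
p = (exp((r-q)*dt) - d) / (u - d) = 0.470242
Discount per step: exp(-r*dt) = 0.985769
Stock lattice S(k, i) with i counting down-moves:
  k=0: S(0,0) = 1.0900
  k=1: S(1,0) = 1.2961; S(1,1) = 0.9167
  k=2: S(2,0) = 1.5412; S(2,1) = 1.0900; S(2,2) = 0.7709
  k=3: S(3,0) = 1.8327; S(3,1) = 1.2961; S(3,2) = 0.9167; S(3,3) = 0.6483
Terminal payoffs V(N, i) = max(S_T - K, 0):
  V(3,0) = 0.772705; V(3,1) = 0.236130; V(3,2) = 0.000000; V(3,3) = 0.000000
Backward induction: V(k, i) = exp(-r*dt) * [p * V(k+1, i) + (1-p) * V(k+1, i+1)].
  V(2,0) = exp(-r*dt) * [p*0.772705 + (1-p)*0.236130] = 0.481499
  V(2,1) = exp(-r*dt) * [p*0.236130 + (1-p)*0.000000] = 0.109458
  V(2,2) = exp(-r*dt) * [p*0.000000 + (1-p)*0.000000] = 0.000000
  V(1,0) = exp(-r*dt) * [p*0.481499 + (1-p)*0.109458] = 0.280360
  V(1,1) = exp(-r*dt) * [p*0.109458 + (1-p)*0.000000] = 0.050739
  V(0,0) = exp(-r*dt) * [p*0.280360 + (1-p)*0.050739] = 0.156458


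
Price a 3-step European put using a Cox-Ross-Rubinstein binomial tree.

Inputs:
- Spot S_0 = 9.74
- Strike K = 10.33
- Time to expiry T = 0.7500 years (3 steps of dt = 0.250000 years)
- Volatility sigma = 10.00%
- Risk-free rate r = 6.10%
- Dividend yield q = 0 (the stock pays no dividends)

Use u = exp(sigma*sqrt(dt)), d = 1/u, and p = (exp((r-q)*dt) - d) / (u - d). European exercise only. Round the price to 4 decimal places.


dt = T/N = 0.250000
u = exp(sigma*sqrt(dt)) = 1.051271; d = 1/u = 0.951229
p = (exp((r-q)*dt) - d) / (u - d) = 0.641107
Discount per step: exp(-r*dt) = 0.984866
Stock lattice S(k, i) with i counting down-moves:
  k=0: S(0,0) = 9.7400
  k=1: S(1,0) = 10.2394; S(1,1) = 9.2650
  k=2: S(2,0) = 10.7644; S(2,1) = 9.7400; S(2,2) = 8.8131
  k=3: S(3,0) = 11.3163; S(3,1) = 10.2394; S(3,2) = 9.2650; S(3,3) = 8.3833
Terminal payoffs V(N, i) = max(K - S_T, 0):
  V(3,0) = 0.000000; V(3,1) = 0.090620; V(3,2) = 1.065025; V(3,3) = 1.946704
Backward induction: V(k, i) = exp(-r*dt) * [p * V(k+1, i) + (1-p) * V(k+1, i+1)].
  V(2,0) = exp(-r*dt) * [p*0.000000 + (1-p)*0.090620] = 0.032030
  V(2,1) = exp(-r*dt) * [p*0.090620 + (1-p)*1.065025] = 0.433663
  V(2,2) = exp(-r*dt) * [p*1.065025 + (1-p)*1.946704] = 1.360546
  V(1,0) = exp(-r*dt) * [p*0.032030 + (1-p)*0.433663] = 0.173507
  V(1,1) = exp(-r*dt) * [p*0.433663 + (1-p)*1.360546] = 0.754717
  V(0,0) = exp(-r*dt) * [p*0.173507 + (1-p)*0.754717] = 0.376316

Answer: Price = V(0,0) = 0.3763
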